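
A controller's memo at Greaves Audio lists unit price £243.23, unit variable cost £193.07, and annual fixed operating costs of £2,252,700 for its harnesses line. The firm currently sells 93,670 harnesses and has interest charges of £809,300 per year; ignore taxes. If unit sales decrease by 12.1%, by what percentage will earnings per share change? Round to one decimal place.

-34.7%

Contribution at this volume is 93,670 × £50.16 = £4,698,487.20.
EBIT = £4,698,487.20 − £2,252,700 = £2,445,787.20.
After interest of £809,300.00, pre-tax earnings = £1,636,487.20.
DCL = total CM / (EBIT − I) = £4,698,487.20 / £1,636,487.20 = 2.8711.
%ΔEPS = DCL × %ΔSales = 2.8711 × -12.1% = -34.7%.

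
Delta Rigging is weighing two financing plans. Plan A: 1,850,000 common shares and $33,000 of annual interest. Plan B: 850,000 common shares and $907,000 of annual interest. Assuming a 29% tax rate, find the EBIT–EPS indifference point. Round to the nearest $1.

$1,649,900

At indifference, (EBIT − 33,000)(1 − t)/1,850,000 = (EBIT − 907,000)(1 − t)/850,000.
The (1 − t) factor cancels: (EBIT − 33,000) × 850,000 = (EBIT − 907,000) × 1,850,000.
Solving, EBIT = (907,000·1,850,000 − 33,000·850,000) / (1,850,000 − 850,000) = 1,649,900,000,000 / 1,000,000 = 1,649,900.00.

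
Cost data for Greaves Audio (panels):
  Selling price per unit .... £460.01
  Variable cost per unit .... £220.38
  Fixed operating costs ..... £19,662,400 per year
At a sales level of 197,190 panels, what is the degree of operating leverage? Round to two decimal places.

1.71

Contribution at this volume is 197,190 × £239.63 = £47,252,639.70.
EBIT = £47,252,639.70 − £19,662,400 = £27,590,239.70.
So DOL = total CM / EBIT = £47,252,639.70 / £27,590,239.70 = 1.7127.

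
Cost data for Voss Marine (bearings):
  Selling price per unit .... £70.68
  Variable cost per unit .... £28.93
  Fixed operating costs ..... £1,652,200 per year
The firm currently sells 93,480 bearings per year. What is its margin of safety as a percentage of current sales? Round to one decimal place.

Unit CM = price − variable cost = £70.68 − £28.93 = £41.75. Break-even units = £1,652,200 ÷ £41.75 = 39,573.65; break-even revenue = 39,573.65 × £70.68 = £2,797,065.77.
Actual sales revenue = 93,480 × £70.68 = £6,607,166.40.
Margin of safety = (£6,607,166.40 − £2,797,065.77) ÷ £6,607,166.40 = 57.7%.

57.7%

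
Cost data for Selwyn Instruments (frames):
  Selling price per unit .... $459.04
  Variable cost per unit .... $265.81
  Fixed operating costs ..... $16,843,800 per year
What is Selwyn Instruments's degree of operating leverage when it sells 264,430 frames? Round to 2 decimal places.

Total contribution margin = 264,430 × $193.23 = $51,095,808.90.
EBIT = $51,095,808.90 − $16,843,800 = $34,252,008.90.
So DOL = total CM / EBIT = $51,095,808.90 / $34,252,008.90 = 1.4918.

1.49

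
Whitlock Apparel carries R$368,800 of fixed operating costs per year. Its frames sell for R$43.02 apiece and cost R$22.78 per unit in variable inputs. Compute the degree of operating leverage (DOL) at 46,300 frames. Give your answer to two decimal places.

Contribution at this volume is 46,300 × R$20.24 = R$937,112.00.
EBIT = R$937,112.00 − R$368,800 = R$568,312.00.
Degree of operating leverage = R$937,112.00 / R$568,312.00 = 1.6489.

1.65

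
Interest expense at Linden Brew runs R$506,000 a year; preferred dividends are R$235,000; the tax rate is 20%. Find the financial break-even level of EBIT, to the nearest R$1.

Preferred dividends are paid after tax, so their pre-tax equivalent is R$235,000 ÷ (1 − 0.20) = R$293,750.00.
Financial break-even EBIT = interest + D_p ÷ (1 − t) = R$506,000 + R$293,750.00 = R$799,750.00.

R$799,750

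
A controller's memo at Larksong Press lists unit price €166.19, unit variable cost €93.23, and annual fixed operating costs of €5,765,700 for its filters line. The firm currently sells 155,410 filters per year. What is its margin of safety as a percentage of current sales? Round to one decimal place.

49.2%

Each unit contributes €166.19 − €93.23 = €72.96. Break-even units = €5,765,700 ÷ €72.96 = 79,025.49; break-even revenue = 79,025.49 × €166.19 = €13,133,246.75.
Current sales = 155,410 × €166.19 = €25,827,587.90.
Margin of safety = (€25,827,587.90 − €13,133,246.75) ÷ €25,827,587.90 = 49.2%.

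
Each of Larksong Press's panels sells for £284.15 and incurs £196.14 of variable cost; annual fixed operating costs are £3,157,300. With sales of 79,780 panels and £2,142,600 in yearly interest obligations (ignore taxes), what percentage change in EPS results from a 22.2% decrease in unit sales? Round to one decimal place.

-90.5%

At 79,780 units, contribution = 79,780 × £88.01 = £7,021,437.80.
Subtracting fixed costs: EBIT = £7,021,437.80 − £3,157,300 = £3,864,137.80.
Interest = £2,142,600.00, so EBIT − I = £1,721,537.80.
Degree of combined leverage = contribution ÷ (EBIT − I) = £7,021,437.80 ÷ £1,721,537.80 = 4.0786.
%ΔEPS = DCL × %ΔSales = 4.0786 × -22.2% = -90.5%.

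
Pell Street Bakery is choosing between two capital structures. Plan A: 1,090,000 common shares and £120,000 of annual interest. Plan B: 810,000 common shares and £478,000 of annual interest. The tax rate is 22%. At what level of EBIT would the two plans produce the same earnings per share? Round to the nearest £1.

At indifference, (EBIT − 120,000)(1 − t)/1,090,000 = (EBIT − 478,000)(1 − t)/810,000.
Cancelling (1 − t) and cross-multiplying: 810,000·(EBIT − 120,000) = 1,090,000·(EBIT − 478,000).
EBIT × (1,090,000 − 810,000) = 478,000 × 1,090,000 − 120,000 × 810,000 = 423,820,000,000, so EBIT = 423,820,000,000 ÷ 280,000 = 1,513,642.86.

£1,513,643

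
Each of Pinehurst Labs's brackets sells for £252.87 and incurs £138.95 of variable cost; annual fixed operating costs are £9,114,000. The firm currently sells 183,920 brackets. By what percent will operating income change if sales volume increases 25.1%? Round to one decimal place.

+44.4%

At 183,920 units, contribution = 183,920 × £113.92 = £20,952,166.40.
Subtracting fixed costs: EBIT = £20,952,166.40 − £9,114,000 = £11,838,166.40.
So DOL = total CM / EBIT = £20,952,166.40 / £11,838,166.40 = 1.7699.
So EBIT moves 1.7699 × (+25.1%) = +44.4%.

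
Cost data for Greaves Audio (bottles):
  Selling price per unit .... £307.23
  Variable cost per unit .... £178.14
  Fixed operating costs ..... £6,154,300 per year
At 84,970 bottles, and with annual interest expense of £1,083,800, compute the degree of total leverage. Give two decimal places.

2.94

Total contribution margin = 84,970 × £129.09 = £10,968,777.30.
Operating income = contribution − fixed costs = £10,968,777.30 − £6,154,300 = £4,814,477.30. Interest = £1,083,800.00.
DOL = £10,968,777.30 ÷ £4,814,477.30 = 2.2783; DFL = £4,814,477.30 ÷ £3,730,677.30 = 1.2905.
DCL = DOL × DFL = 2.2783 × 1.2905 = 2.9401.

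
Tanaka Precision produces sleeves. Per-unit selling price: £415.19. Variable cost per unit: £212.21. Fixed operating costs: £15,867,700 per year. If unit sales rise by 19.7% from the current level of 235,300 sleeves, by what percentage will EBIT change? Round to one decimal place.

Total contribution margin = 235,300 × £202.98 = £47,761,194.00.
Subtracting fixed costs: EBIT = £47,761,194.00 − £15,867,700 = £31,893,494.00.
So DOL = total CM / EBIT = £47,761,194.00 / £31,893,494.00 = 1.4975.
So EBIT moves 1.4975 × (+19.7%) = +29.5%.

+29.5%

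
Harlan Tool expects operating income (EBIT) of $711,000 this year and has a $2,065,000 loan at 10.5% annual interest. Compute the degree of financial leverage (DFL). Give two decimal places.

1.44

Interest = $216,825.00.
Degree of financial leverage = EBIT / (EBIT − interest) = $711,000 / $494,175.00 = 1.4388.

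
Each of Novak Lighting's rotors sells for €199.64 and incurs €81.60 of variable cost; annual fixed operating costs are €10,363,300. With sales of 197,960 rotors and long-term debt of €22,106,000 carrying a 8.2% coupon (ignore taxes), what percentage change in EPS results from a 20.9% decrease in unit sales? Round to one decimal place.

At 197,960 units, contribution = 197,960 × €118.04 = €23,367,198.40.
EBIT = €23,367,198.40 − €10,363,300 = €13,003,898.40.
Interest = €1,812,692.00, so EBIT − I = €11,191,206.40.
Degree of combined leverage = contribution ÷ (EBIT − I) = €23,367,198.40 ÷ €11,191,206.40 = 2.0880.
EPS therefore changes by 2.0880 × (-20.9%) = -43.6%.

-43.6%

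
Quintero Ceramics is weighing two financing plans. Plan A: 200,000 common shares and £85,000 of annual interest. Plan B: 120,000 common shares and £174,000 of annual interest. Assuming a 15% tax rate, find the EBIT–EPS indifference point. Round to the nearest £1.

£307,500

At indifference, (EBIT − 85,000)(1 − t)/200,000 = (EBIT − 174,000)(1 − t)/120,000.
Cancelling (1 − t) and cross-multiplying: 120,000·(EBIT − 85,000) = 200,000·(EBIT − 174,000).
EBIT × (200,000 − 120,000) = 174,000 × 200,000 − 85,000 × 120,000 = 24,600,000,000, so EBIT = 24,600,000,000 ÷ 80,000 = 307,500.00.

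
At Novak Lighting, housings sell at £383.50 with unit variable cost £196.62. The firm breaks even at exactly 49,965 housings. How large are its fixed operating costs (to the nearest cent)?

Unit CM = price − variable cost = £383.50 − £196.62 = £186.88.
Since BE = FC / CM, FC = 49,965 × £186.88 = £9,337,459.20.

£9,337,459.20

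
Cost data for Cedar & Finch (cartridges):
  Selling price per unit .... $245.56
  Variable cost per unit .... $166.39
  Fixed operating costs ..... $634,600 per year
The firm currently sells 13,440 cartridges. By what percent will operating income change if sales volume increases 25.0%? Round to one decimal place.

+61.9%

Total contribution margin = 13,440 × $79.17 = $1,064,044.80.
Operating income = contribution − fixed costs = $1,064,044.80 − $634,600 = $429,444.80.
DOL = contribution ÷ EBIT = $1,064,044.80 ÷ $429,444.80 = 2.4777.
%ΔEBIT = DOL × %ΔSales = 2.4777 × +25.0% = +61.9%.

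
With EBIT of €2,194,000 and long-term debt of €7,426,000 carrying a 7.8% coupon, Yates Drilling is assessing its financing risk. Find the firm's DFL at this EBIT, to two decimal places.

Annual interest charges come to €579,228.00.
Degree of financial leverage = EBIT / (EBIT − interest) = €2,194,000 / €1,614,772.00 = 1.3587.

1.36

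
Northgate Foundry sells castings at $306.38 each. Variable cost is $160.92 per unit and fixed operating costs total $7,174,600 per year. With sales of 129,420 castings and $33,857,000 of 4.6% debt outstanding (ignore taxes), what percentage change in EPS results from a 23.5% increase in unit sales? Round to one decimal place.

+43.8%

Contribution at this volume is 129,420 × $145.46 = $18,825,433.20.
Operating income = contribution − fixed costs = $18,825,433.20 − $7,174,600 = $11,650,833.20.
After interest of $1,557,422.00, pre-tax earnings = $10,093,411.20.
DCL = total CM / (EBIT − I) = $18,825,433.20 / $10,093,411.20 = 1.8651.
EPS therefore changes by 1.8651 × (+23.5%) = +43.8%.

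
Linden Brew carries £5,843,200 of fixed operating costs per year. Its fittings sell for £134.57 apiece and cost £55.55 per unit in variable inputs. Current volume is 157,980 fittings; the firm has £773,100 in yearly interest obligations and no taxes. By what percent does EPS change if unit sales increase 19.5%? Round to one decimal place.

At 157,980 units, contribution = 157,980 × £79.02 = £12,483,579.60.
Operating income = contribution − fixed costs = £12,483,579.60 − £5,843,200 = £6,640,379.60.
Interest = £773,100.00, so EBIT − I = £5,867,279.60.
Degree of combined leverage = contribution ÷ (EBIT − I) = £12,483,579.60 ÷ £5,867,279.60 = 2.1277.
%ΔEPS = DCL × %ΔSales = 2.1277 × +19.5% = +41.5%.

+41.5%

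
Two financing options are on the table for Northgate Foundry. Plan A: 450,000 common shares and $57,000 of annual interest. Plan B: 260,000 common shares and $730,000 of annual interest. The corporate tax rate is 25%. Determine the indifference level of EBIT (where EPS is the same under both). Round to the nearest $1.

$1,650,947

Set EPS_A = EPS_B: (EBIT − $57,000)(1 − 0.25) ÷ 450,000 = (EBIT − $730,000)(1 − 0.25) ÷ 260,000.
Cancelling (1 − t) and cross-multiplying: 260,000·(EBIT − 57,000) = 450,000·(EBIT − 730,000).
EBIT × (450,000 − 260,000) = 730,000 × 450,000 − 57,000 × 260,000 = 313,680,000,000, so EBIT = 313,680,000,000 ÷ 190,000 = 1,650,947.37.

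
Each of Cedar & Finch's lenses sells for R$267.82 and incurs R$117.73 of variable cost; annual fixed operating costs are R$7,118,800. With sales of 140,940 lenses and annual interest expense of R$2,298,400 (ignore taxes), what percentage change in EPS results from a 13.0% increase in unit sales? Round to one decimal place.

Contribution at this volume is 140,940 × R$150.09 = R$21,153,684.60.
Subtracting fixed costs: EBIT = R$21,153,684.60 − R$7,118,800 = R$14,034,884.60.
Interest = R$2,298,400.00, so EBIT − I = R$11,736,484.60.
DCL = total CM / (EBIT − I) = R$21,153,684.60 / R$11,736,484.60 = 1.8024.
EPS therefore changes by 1.8024 × (+13.0%) = +23.4%.

+23.4%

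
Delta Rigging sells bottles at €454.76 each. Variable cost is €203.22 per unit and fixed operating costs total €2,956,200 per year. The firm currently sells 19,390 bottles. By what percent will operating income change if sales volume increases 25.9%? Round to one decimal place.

At 19,390 units, contribution = 19,390 × €251.54 = €4,877,360.60.
EBIT = €4,877,360.60 − €2,956,200 = €1,921,160.60.
So DOL = total CM / EBIT = €4,877,360.60 / €1,921,160.60 = 2.5388.
So EBIT moves 2.5388 × (+25.9%) = +65.8%.

+65.8%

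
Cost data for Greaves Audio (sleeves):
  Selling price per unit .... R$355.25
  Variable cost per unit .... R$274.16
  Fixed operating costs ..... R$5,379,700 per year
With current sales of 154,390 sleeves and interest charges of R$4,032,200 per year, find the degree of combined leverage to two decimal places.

Total contribution margin = 154,390 × R$81.09 = R$12,519,485.10.
Operating income = contribution − fixed costs = R$12,519,485.10 − R$5,379,700 = R$7,139,785.10. Interest = R$4,032,200.00.
DOL = R$12,519,485.10 ÷ R$7,139,785.10 = 1.7535; DFL = R$7,139,785.10 ÷ R$3,107,585.10 = 2.2975.
DCL = DOL × DFL = 1.7535 × 2.2975 = 4.0287.

4.03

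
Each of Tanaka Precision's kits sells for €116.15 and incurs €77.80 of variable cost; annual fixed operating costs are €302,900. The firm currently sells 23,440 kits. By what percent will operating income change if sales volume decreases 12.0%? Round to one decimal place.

-18.1%

Contribution at this volume is 23,440 × €38.35 = €898,924.00.
Subtracting fixed costs: EBIT = €898,924.00 − €302,900 = €596,024.00.
So DOL = total CM / EBIT = €898,924.00 / €596,024.00 = 1.5082.
%ΔEBIT = DOL × %ΔSales = 1.5082 × -12.0% = -18.1%.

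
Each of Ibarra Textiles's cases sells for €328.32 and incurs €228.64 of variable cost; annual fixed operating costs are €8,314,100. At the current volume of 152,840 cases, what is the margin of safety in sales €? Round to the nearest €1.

€22,795,945

Contribution margin per unit = €328.32 − €228.64 = €99.68. Break-even units = €8,314,100 ÷ €99.68 = 83,407.91; break-even revenue = 83,407.91 × €328.32 = €27,384,483.47.
Current sales = 152,840 × €328.32 = €50,180,428.80.
Margin of safety = €50,180,428.80 − €27,384,483.47 = €22,795,945.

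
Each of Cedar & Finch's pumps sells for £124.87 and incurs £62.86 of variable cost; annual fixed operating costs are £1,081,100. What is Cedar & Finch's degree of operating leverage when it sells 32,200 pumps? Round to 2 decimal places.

Total contribution margin = 32,200 × £62.01 = £1,996,722.00.
Subtracting fixed costs: EBIT = £1,996,722.00 − £1,081,100 = £915,622.00.
So DOL = total CM / EBIT = £1,996,722.00 / £915,622.00 = 2.1807.

2.18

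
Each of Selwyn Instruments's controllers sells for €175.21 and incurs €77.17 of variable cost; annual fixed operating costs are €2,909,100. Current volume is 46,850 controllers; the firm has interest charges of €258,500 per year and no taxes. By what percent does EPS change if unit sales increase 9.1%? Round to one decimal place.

Total contribution margin = 46,850 × €98.04 = €4,593,174.00.
Subtracting fixed costs: EBIT = €4,593,174.00 − €2,909,100 = €1,684,074.00.
Interest = €258,500.00, so EBIT − I = €1,425,574.00.
DCL = total CM / (EBIT − I) = €4,593,174.00 / €1,425,574.00 = 3.2220.
%ΔEPS = DCL × %ΔSales = 3.2220 × +9.1% = +29.3%.

+29.3%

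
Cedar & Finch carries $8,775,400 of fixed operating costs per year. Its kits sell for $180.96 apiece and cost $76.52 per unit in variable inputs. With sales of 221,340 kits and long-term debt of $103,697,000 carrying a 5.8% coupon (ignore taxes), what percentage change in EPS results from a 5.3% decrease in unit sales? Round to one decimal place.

-14.7%

At 221,340 units, contribution = 221,340 × $104.44 = $23,116,749.60.
Subtracting fixed costs: EBIT = $23,116,749.60 − $8,775,400 = $14,341,349.60.
Interest = $6,014,426.00, so EBIT − I = $8,326,923.60.
Degree of combined leverage = contribution ÷ (EBIT − I) = $23,116,749.60 ÷ $8,326,923.60 = 2.7761.
EPS therefore changes by 2.7761 × (-5.3%) = -14.7%.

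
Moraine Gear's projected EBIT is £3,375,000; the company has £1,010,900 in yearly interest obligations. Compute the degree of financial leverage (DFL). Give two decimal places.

Interest = £1,010,900.00.
DFL = EBIT ÷ (EBIT − I) = £3,375,000 ÷ (£3,375,000 − £1,010,900.00) = £3,375,000 ÷ £2,364,100.00 = 1.4276.

1.43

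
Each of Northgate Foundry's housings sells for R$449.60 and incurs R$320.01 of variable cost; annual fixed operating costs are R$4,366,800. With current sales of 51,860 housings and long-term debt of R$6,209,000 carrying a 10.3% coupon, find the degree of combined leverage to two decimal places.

3.92

Total contribution margin = 51,860 × R$129.59 = R$6,720,537.40.
Subtracting fixed costs: EBIT = R$6,720,537.40 − R$4,366,800 = R$2,353,737.40. Interest = R$639,527.00, so EBIT − I = R$1,714,210.40.
DCL = contribution ÷ (EBIT − I) = R$6,720,537.40 ÷ R$1,714,210.40 = 3.9205.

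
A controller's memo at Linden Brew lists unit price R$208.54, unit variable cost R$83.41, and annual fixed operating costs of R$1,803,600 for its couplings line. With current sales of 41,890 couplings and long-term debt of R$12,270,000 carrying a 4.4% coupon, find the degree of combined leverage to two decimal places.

Contribution at this volume is 41,890 × R$125.13 = R$5,241,695.70.
Subtracting fixed costs: EBIT = R$5,241,695.70 − R$1,803,600 = R$3,438,095.70. Interest = R$539,880.00.
DOL = R$5,241,695.70 ÷ R$3,438,095.70 = 1.5246; DFL = R$3,438,095.70 ÷ R$2,898,215.70 = 1.1863.
DCL = DOL × DFL = 1.5246 × 1.1863 = 1.8086.

1.81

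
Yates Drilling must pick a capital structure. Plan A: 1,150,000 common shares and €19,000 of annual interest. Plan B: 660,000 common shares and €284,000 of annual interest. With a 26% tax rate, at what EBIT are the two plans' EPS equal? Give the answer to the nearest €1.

At indifference, (EBIT − 19,000)(1 − t)/1,150,000 = (EBIT − 284,000)(1 − t)/660,000.
The (1 − t) factor cancels: (EBIT − 19,000) × 660,000 = (EBIT − 284,000) × 1,150,000.
EBIT × (1,150,000 − 660,000) = 284,000 × 1,150,000 − 19,000 × 660,000 = 314,060,000,000, so EBIT = 314,060,000,000 ÷ 490,000 = 640,938.78.

€640,939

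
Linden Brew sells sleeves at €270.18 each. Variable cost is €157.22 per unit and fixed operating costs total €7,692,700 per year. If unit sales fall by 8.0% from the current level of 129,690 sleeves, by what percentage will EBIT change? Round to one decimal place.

-16.8%

Contribution at this volume is 129,690 × €112.96 = €14,649,782.40.
Subtracting fixed costs: EBIT = €14,649,782.40 − €7,692,700 = €6,957,082.40.
So DOL = total CM / EBIT = €14,649,782.40 / €6,957,082.40 = 2.1057.
Operating income changes by 2.1057 × -8.0% = -16.8%.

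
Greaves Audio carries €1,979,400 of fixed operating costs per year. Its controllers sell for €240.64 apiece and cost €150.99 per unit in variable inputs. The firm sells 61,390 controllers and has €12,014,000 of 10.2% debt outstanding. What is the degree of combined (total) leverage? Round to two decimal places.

2.39

At 61,390 units, contribution = 61,390 × €89.65 = €5,503,613.50.
Operating income = contribution − fixed costs = €5,503,613.50 − €1,979,400 = €3,524,213.50. Interest = €1,225,428.00.
DOL = €5,503,613.50 ÷ €3,524,213.50 = 1.5617; DFL = €3,524,213.50 ÷ €2,298,785.50 = 1.5331.
Combined leverage = 1.5617 × 1.5331 = 2.3942.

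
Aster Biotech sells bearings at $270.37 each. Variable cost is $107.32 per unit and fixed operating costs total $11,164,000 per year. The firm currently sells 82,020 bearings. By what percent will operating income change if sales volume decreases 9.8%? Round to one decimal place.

-59.3%

Contribution at this volume is 82,020 × $163.05 = $13,373,361.00.
Subtracting fixed costs: EBIT = $13,373,361.00 − $11,164,000 = $2,209,361.00.
DOL = contribution ÷ EBIT = $13,373,361.00 ÷ $2,209,361.00 = 6.0530.
Operating income changes by 6.0530 × -9.8% = -59.3%.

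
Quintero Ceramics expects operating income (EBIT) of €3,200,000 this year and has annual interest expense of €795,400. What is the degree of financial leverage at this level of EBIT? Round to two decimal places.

Interest = €795,400.00.
Degree of financial leverage = EBIT / (EBIT − interest) = €3,200,000 / €2,404,600.00 = 1.3308.

1.33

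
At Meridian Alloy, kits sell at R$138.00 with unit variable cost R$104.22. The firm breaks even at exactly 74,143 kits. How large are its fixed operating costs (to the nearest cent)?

R$2,504,550.54

Contribution margin per unit = R$138.00 − R$104.22 = R$33.78.
Since BE = FC / CM, FC = 74,143 × R$33.78 = R$2,504,550.54.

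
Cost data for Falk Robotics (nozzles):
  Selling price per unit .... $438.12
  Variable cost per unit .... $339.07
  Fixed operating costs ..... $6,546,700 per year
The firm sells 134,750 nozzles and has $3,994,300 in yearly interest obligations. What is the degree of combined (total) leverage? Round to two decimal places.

4.76

At 134,750 units, contribution = 134,750 × $99.05 = $13,346,987.50.
EBIT = $13,346,987.50 − $6,546,700 = $6,800,287.50. Interest = $3,994,300.00.
DOL = $13,346,987.50 ÷ $6,800,287.50 = 1.9627; DFL = $6,800,287.50 ÷ $2,805,987.50 = 2.4235.
Combined leverage = 1.9627 × 2.4235 = 4.7566.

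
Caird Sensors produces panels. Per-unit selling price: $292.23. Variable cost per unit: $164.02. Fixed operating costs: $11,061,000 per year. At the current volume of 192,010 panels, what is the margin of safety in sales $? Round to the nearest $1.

$30,899,663

Unit CM = price − variable cost = $292.23 − $164.02 = $128.21. Break-even units = $11,061,000 ÷ $128.21 = 86,272.52; break-even revenue = 86,272.52 × $292.23 = $25,211,419.00.
Current sales = 192,010 × $292.23 = $56,111,082.30.
Margin of safety = $56,111,082.30 − $25,211,419.00 = $30,899,663.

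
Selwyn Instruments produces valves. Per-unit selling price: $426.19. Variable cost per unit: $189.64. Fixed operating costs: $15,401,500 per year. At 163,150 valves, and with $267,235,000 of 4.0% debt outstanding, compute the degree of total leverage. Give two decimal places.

Contribution at this volume is 163,150 × $236.55 = $38,593,132.50.
Subtracting fixed costs: EBIT = $38,593,132.50 − $15,401,500 = $23,191,632.50. Interest = $10,689,400.00.
DOL = $38,593,132.50 ÷ $23,191,632.50 = 1.6641; DFL = $23,191,632.50 ÷ $12,502,232.50 = 1.8550.
DCL = DOL × DFL = 1.6641 × 1.8550 = 3.0869.

3.09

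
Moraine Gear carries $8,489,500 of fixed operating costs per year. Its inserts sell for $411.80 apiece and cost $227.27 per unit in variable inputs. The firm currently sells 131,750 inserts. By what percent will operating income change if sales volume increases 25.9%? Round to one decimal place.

+39.8%

At 131,750 units, contribution = 131,750 × $184.53 = $24,311,827.50.
EBIT = $24,311,827.50 − $8,489,500 = $15,822,327.50.
So DOL = total CM / EBIT = $24,311,827.50 / $15,822,327.50 = 1.5366.
Operating income changes by 1.5366 × +25.9% = +39.8%.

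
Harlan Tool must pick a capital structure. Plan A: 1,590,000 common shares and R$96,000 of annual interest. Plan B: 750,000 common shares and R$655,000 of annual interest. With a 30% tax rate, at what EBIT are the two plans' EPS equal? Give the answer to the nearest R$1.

Set EPS_A = EPS_B: (EBIT − R$96,000)(1 − 0.30) ÷ 1,590,000 = (EBIT − R$655,000)(1 − 0.30) ÷ 750,000.
Cancelling (1 − t) and cross-multiplying: 750,000·(EBIT − 96,000) = 1,590,000·(EBIT − 655,000).
EBIT × (1,590,000 − 750,000) = 655,000 × 1,590,000 − 96,000 × 750,000 = 969,450,000,000, so EBIT = 969,450,000,000 ÷ 840,000 = 1,154,107.14.

R$1,154,107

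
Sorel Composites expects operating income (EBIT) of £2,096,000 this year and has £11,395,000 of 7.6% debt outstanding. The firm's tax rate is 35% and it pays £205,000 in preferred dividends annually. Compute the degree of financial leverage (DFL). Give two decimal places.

2.29

Annual interest charges come to £866,020.00.
Preferred dividends grossed up pre-tax: £205,000 / (1 − 0.35) = £315,384.62.
DFL = EBIT ÷ [EBIT − I − D_p/(1−t)] = £2,096,000 ÷ [£2,096,000 − £866,020.00 − £315,384.62] = £2,096,000 ÷ £914,595.38 = 2.2917.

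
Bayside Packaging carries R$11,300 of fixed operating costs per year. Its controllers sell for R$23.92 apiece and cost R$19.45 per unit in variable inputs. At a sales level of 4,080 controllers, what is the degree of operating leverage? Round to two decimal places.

2.63

At 4,080 units, contribution = 4,080 × R$4.47 = R$18,237.60.
Operating income = contribution − fixed costs = R$18,237.60 − R$11,300 = R$6,937.60.
DOL = contribution ÷ EBIT = R$18,237.60 ÷ R$6,937.60 = 2.6288.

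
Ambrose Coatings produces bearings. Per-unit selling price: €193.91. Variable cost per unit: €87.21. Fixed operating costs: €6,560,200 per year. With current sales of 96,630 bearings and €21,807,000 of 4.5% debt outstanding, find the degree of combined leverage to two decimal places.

Total contribution margin = 96,630 × €106.70 = €10,310,421.00.
Operating income = contribution − fixed costs = €10,310,421.00 − €6,560,200 = €3,750,221.00. Interest = €981,315.00.
DOL = €10,310,421.00 ÷ €3,750,221.00 = 2.7493; DFL = €3,750,221.00 ÷ €2,768,906.00 = 1.3544.
DCL = DOL × DFL = 2.7493 × 1.3544 = 3.7237.

3.72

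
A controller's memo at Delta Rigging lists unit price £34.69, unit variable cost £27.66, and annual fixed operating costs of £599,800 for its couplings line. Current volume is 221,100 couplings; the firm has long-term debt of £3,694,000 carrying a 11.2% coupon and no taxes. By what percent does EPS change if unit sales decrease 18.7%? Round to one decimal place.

-53.7%

Total contribution margin = 221,100 × £7.03 = £1,554,333.00.
Subtracting fixed costs: EBIT = £1,554,333.00 − £599,800 = £954,533.00.
Interest = £413,728.00, so EBIT − I = £540,805.00.
DCL = total CM / (EBIT − I) = £1,554,333.00 / £540,805.00 = 2.8741.
EPS therefore changes by 2.8741 × (-18.7%) = -53.7%.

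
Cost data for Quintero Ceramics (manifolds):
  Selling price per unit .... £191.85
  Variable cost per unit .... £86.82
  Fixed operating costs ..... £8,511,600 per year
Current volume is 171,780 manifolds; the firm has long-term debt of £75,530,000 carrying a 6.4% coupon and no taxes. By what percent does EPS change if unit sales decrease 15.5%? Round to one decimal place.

-59.5%

Contribution at this volume is 171,780 × £105.03 = £18,042,053.40.
Operating income = contribution − fixed costs = £18,042,053.40 − £8,511,600 = £9,530,453.40.
Interest = £4,833,920.00, so EBIT − I = £4,696,533.40.
Degree of combined leverage = contribution ÷ (EBIT − I) = £18,042,053.40 ÷ £4,696,533.40 = 3.8416.
EPS therefore changes by 3.8416 × (-15.5%) = -59.5%.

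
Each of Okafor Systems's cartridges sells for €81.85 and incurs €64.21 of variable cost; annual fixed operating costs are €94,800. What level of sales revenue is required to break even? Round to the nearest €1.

CM per unit = €81.85 − €64.21 = €17.64; CM ratio = €17.64 / €81.85 = 0.2155.
Break-even sales = FC ÷ CM ratio = €94,800 × €81.85 / €17.64 = €439,874.

€439,874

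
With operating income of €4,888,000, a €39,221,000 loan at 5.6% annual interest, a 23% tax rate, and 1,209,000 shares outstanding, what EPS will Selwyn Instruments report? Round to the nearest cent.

€1.71

Interest = €2,196,376.00, so EBT = €4,888,000 − €2,196,376.00 = €2,691,624.00.
After tax at 23%: net income = €2,691,624.00 × 0.77 = €2,072,550.48.
Per share: €2,072,550.48 / 1,209,000 shares = €1.71.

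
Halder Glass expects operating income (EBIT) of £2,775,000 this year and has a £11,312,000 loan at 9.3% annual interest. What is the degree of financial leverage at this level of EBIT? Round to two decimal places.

Annual interest charges come to £1,052,016.00.
Degree of financial leverage = EBIT / (EBIT − interest) = £2,775,000 / £1,722,984.00 = 1.6106.

1.61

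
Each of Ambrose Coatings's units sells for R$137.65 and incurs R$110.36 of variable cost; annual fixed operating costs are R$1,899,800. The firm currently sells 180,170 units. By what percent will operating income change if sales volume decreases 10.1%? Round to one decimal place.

Total contribution margin = 180,170 × R$27.29 = R$4,916,839.30.
EBIT = R$4,916,839.30 − R$1,899,800 = R$3,017,039.30.
DOL = contribution ÷ EBIT = R$4,916,839.30 ÷ R$3,017,039.30 = 1.6297.
Operating income changes by 1.6297 × -10.1% = -16.5%.

-16.5%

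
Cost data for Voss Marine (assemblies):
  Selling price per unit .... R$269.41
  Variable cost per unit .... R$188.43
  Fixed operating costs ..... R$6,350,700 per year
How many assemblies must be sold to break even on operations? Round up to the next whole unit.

Each unit contributes R$269.41 − R$188.43 = R$80.98.
Units to break even: R$6,350,700 ÷ R$80.98 = 78,423.07, rounded up to 78,424.

78,424 assemblies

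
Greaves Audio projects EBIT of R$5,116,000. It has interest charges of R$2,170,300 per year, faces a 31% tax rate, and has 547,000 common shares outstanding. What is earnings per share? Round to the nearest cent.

Pre-tax income = R$5,116,000 − R$2,170,300.00 = R$2,945,700.00.
After tax at 31%: net income = R$2,945,700.00 × 0.69 = R$2,032,533.00.
EPS = R$2,032,533.00 ÷ 547,000 = R$3.72.

R$3.72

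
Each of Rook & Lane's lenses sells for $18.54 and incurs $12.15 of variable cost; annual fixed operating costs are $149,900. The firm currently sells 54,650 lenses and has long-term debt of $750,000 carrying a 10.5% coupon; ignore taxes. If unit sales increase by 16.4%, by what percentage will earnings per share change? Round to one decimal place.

At 54,650 units, contribution = 54,650 × $6.39 = $349,213.50.
Subtracting fixed costs: EBIT = $349,213.50 − $149,900 = $199,313.50.
After interest of $78,750.00, pre-tax earnings = $120,563.50.
DCL = total CM / (EBIT − I) = $349,213.50 / $120,563.50 = 2.8965.
%ΔEPS = DCL × %ΔSales = 2.8965 × +16.4% = +47.5%.

+47.5%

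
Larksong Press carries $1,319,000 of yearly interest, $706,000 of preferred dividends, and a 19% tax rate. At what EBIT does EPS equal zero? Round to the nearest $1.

$2,190,605

Grossing the preferred dividend up to pre-tax terms: $706,000 / (1 − 0.19) = $871,604.94.
EPS = 0 when EBIT covers interest plus the pre-tax preferred burden: $1,319,000 + $871,604.94 = $2,190,604.94.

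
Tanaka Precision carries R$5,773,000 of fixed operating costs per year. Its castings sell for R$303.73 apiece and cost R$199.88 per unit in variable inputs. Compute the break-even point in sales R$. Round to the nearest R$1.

R$16,884,288

Contribution margin per unit = R$303.73 − R$199.88 = R$103.85, a CM ratio of R$103.85 ÷ R$303.73 = 0.3419.
Break-even sales = FC ÷ CM ratio = R$5,773,000 × R$303.73 / R$103.85 = R$16,884,288.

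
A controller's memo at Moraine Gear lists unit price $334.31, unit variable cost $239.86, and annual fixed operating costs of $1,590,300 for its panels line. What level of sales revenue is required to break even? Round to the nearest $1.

$5,628,938

Contribution margin per unit = $334.31 − $239.86 = $94.45, a CM ratio of $94.45 ÷ $334.31 = 0.2825.
Break-even sales = FC ÷ CM ratio = $1,590,300 × $334.31 / $94.45 = $5,628,938.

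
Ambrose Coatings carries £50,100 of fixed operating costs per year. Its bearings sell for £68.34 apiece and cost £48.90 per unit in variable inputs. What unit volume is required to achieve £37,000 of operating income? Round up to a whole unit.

Contribution margin per unit = £68.34 − £48.90 = £19.44.
Required volume = (fixed costs + target profit) ÷ CM = (£50,100 + £37,000) ÷ £19.44 = 4,480.45, so 4,481 bearings.

4,481 bearings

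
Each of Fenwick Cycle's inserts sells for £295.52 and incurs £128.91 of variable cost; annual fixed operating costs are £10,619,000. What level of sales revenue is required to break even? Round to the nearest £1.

CM per unit = £295.52 − £128.91 = £166.61; CM ratio = £166.61 / £295.52 = 0.5638.
Break-even sales = FC ÷ CM ratio = £10,619,000 × £295.52 / £166.61 = £18,835,165.

£18,835,165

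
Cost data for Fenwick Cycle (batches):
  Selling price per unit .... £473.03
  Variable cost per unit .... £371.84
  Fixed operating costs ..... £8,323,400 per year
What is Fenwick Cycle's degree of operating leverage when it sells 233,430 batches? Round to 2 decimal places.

1.54

Contribution at this volume is 233,430 × £101.19 = £23,620,781.70.
EBIT = £23,620,781.70 − £8,323,400 = £15,297,381.70.
Degree of operating leverage = £23,620,781.70 / £15,297,381.70 = 1.5441.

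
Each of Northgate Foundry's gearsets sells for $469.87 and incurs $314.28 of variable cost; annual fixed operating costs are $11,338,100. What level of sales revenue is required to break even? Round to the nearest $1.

$34,240,202

Contribution margin per unit = $469.87 − $314.28 = $155.59, a CM ratio of $155.59 ÷ $469.87 = 0.3311.
Break-even sales = FC ÷ CM ratio = $11,338,100 × $469.87 / $155.59 = $34,240,202.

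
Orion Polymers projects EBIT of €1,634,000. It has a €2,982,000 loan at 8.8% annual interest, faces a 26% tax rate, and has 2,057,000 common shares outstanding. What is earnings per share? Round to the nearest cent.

Interest = €262,416.00, so EBT = €1,634,000 − €262,416.00 = €1,371,584.00.
After tax at 26%: net income = €1,371,584.00 × 0.74 = €1,014,972.16.
EPS = €1,014,972.16 ÷ 2,057,000 = €0.49.

€0.49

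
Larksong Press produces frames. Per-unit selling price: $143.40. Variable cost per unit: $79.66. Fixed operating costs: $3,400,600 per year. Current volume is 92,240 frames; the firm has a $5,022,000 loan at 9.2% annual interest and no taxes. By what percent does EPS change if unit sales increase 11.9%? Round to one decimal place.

+34.7%

At 92,240 units, contribution = 92,240 × $63.74 = $5,879,377.60.
Operating income = contribution − fixed costs = $5,879,377.60 − $3,400,600 = $2,478,777.60.
Interest = $462,024.00, so EBIT − I = $2,016,753.60.
Degree of combined leverage = contribution ÷ (EBIT − I) = $5,879,377.60 ÷ $2,016,753.60 = 2.9153.
%ΔEPS = DCL × %ΔSales = 2.9153 × +11.9% = +34.7%.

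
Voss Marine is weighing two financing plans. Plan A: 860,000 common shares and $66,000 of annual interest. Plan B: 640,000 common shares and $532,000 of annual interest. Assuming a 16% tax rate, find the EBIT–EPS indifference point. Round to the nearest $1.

$1,887,636

At indifference, (EBIT − 66,000)(1 − t)/860,000 = (EBIT − 532,000)(1 − t)/640,000.
Cancelling (1 − t) and cross-multiplying: 640,000·(EBIT − 66,000) = 860,000·(EBIT − 532,000).
EBIT × (860,000 − 640,000) = 532,000 × 860,000 − 66,000 × 640,000 = 415,280,000,000, so EBIT = 415,280,000,000 ÷ 220,000 = 1,887,636.36.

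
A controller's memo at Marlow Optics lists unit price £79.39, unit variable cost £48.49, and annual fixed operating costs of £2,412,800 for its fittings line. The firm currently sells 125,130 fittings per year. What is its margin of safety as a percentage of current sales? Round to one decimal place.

37.6%

Contribution margin per unit = £79.39 − £48.49 = £30.90. Break-even units = £2,412,800 ÷ £30.90 = 78,084.14; break-even revenue = 78,084.14 × £79.39 = £6,199,100.06.
Actual sales revenue = 125,130 × £79.39 = £9,934,070.70.
Margin of safety = (£9,934,070.70 − £6,199,100.06) ÷ £9,934,070.70 = 37.6%.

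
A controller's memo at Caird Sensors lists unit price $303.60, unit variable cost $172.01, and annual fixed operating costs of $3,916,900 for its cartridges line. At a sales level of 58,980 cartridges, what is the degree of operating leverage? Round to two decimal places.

2.02

At 58,980 units, contribution = 58,980 × $131.59 = $7,761,178.20.
Operating income = contribution − fixed costs = $7,761,178.20 − $3,916,900 = $3,844,278.20.
So DOL = total CM / EBIT = $7,761,178.20 / $3,844,278.20 = 2.0189.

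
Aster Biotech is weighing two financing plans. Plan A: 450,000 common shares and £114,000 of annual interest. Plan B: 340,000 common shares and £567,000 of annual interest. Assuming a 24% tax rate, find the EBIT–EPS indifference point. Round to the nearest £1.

£1,967,182

At indifference, (EBIT − 114,000)(1 − t)/450,000 = (EBIT − 567,000)(1 − t)/340,000.
Cancelling (1 − t) and cross-multiplying: 340,000·(EBIT − 114,000) = 450,000·(EBIT − 567,000).
Solving, EBIT = (567,000·450,000 − 114,000·340,000) / (450,000 − 340,000) = 216,390,000,000 / 110,000 = 1,967,181.82.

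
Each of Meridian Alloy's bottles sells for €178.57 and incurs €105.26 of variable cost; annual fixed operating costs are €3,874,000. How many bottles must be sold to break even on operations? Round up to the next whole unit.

Unit CM = price − variable cost = €178.57 − €105.26 = €73.31.
Break-even volume = fixed costs ÷ CM per unit = €3,874,000 ÷ €73.31 = 52,844.09, so 52,845 bottles.

52,845 bottles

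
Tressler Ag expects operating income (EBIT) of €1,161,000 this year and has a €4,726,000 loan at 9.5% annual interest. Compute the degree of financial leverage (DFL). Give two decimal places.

1.63

Interest = €448,970.00.
Degree of financial leverage = EBIT / (EBIT − interest) = €1,161,000 / €712,030.00 = 1.6305.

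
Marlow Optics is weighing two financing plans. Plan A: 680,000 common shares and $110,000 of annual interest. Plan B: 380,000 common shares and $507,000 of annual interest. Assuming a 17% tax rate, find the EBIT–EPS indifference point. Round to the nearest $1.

$1,009,867

Set EPS_A = EPS_B: (EBIT − $110,000)(1 − 0.17) ÷ 680,000 = (EBIT − $507,000)(1 − 0.17) ÷ 380,000.
Cancelling (1 − t) and cross-multiplying: 380,000·(EBIT − 110,000) = 680,000·(EBIT − 507,000).
EBIT × (680,000 − 380,000) = 507,000 × 680,000 − 110,000 × 380,000 = 302,960,000,000, so EBIT = 302,960,000,000 ÷ 300,000 = 1,009,866.67.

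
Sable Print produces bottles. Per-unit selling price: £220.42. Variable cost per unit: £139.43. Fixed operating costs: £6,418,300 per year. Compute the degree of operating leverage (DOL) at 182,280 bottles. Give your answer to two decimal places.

At 182,280 units, contribution = 182,280 × £80.99 = £14,762,857.20.
Operating income = contribution − fixed costs = £14,762,857.20 − £6,418,300 = £8,344,557.20.
So DOL = total CM / EBIT = £14,762,857.20 / £8,344,557.20 = 1.7692.

1.77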